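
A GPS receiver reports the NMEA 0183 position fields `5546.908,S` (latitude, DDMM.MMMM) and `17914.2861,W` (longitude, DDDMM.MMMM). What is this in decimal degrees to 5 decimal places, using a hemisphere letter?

55.78180° S, 179.23810° W

φ: split at 2 digits → 55° and 46.908′; 55 + 46.908/60 = 55.781800
Lon: degrees = first 3 digits = 179, minutes = 14.2861; 179 + 14.2861/60 = 179.238102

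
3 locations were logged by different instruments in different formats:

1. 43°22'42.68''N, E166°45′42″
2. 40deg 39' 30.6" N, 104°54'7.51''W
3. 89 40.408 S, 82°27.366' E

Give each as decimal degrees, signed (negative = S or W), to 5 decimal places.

Point 1:
  Latitude: 43° + 22/60 + 42.68/3600 = 43 + 0.366667 + 0.011856 = 43.378522
  N → positive
  Lon: 166° + 45/60 + 42/3600 = 166 + 0.750000 + 0.011667 = 166.761667
  E ⇒ keep positive
Point 2:
  Latitude: 40 + 39/60 + 30.6/3600 = 40.658500
  N ⇒ keep positive
  λ: 104 + 54/60 + 7.51/3600 = 104.902086
  W → negative
Point 3:
  Latitude: 89 + 40.408/60 = 89.673467
  hemisphere S, so the sign is −
  λ: 82 + 27.366/60 = 82.456100
  E ⇒ keep positive

1. 43.37852, 166.76167
2. 40.65850, -104.90209
3. -89.67347, 82.45610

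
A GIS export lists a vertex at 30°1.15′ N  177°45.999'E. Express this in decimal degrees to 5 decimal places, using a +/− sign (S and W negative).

φ: 30 + 1.15/60 = 30.019167
N → positive
Lon: 45.999′ = 0.766650°; total 177.766650
E → positive

30.01917, 177.76665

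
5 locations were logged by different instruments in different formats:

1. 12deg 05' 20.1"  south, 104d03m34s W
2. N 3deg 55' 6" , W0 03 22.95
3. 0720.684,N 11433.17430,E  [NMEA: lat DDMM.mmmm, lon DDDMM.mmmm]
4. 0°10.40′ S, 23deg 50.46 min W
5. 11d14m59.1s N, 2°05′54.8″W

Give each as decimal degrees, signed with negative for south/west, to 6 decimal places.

1. -12.088917, -104.059444
2. 3.918333, -0.056375
3. 7.344733, 114.552905
4. -0.173333, -23.841000
5. 11.249750, -2.098556

Point 1:
  Latitude: 12 + 5/60 + 20.1/3600 = 12.0889167
  S ⇒ negate
  Longitude: 3′ + 34″ = 3.56667′; 104 + 3.56667/60 = 104.0594444
  W → negative
Point 2:
  φ: 55′ + 6″ = 55.10000′; 3 + 55.10000/60 = 3.9183333
  N → positive
  λ: 3′ + 22.95″ = 3.38250′; 0 + 3.38250/60 = 0.0563750
  W → negative
Point 3:
  Latitude: split at 2 digits → 07° and 20.684′; 7 + 20.684/60 = 7.3447333
  N → positive
  Longitude: split at 3 digits → 114° and 33.1743′; 114 + 33.1743/60 = 114.5529050
  E ⇒ keep positive
Point 4:
  Latitude: 10.4′ = 0.173333°; total 0.1733333
  hemisphere S, so the sign is −
  Lon: 23 + 50.46/60 = 23.8410000
  W → negative
Point 5:
  Latitude: 11° + 14/60 + 59.1/3600 = 11 + 0.233333 + 0.016417 = 11.2497500
  N ⇒ keep positive
  Longitude: 5′ + 54.8″ = 5.91333′; 2 + 5.91333/60 = 2.0985556
  hemisphere W, so the sign is −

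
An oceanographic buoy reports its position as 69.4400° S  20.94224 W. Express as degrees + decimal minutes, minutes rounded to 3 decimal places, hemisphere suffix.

69° 26.400′ S, 20° 56.534′ W

Lat: minutes = (69.440000 − 69) × 60 = 26.40000
λ: minutes = (20.942240 − 20) × 60 = 56.53440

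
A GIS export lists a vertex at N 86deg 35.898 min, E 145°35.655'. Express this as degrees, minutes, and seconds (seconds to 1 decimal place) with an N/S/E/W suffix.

86°35′53.9″ N, 145°35′39.3″ E

Lat: fractional minutes 0.89800 × 60 = 53.880″
λ: fractional minutes 0.65500 × 60 = 39.300″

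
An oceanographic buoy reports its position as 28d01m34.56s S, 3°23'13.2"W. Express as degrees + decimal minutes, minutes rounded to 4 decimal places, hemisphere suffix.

28° 1.5760′ S, 3° 23.2200′ W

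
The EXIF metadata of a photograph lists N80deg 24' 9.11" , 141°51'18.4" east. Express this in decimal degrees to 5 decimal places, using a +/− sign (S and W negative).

80.40253, 141.85511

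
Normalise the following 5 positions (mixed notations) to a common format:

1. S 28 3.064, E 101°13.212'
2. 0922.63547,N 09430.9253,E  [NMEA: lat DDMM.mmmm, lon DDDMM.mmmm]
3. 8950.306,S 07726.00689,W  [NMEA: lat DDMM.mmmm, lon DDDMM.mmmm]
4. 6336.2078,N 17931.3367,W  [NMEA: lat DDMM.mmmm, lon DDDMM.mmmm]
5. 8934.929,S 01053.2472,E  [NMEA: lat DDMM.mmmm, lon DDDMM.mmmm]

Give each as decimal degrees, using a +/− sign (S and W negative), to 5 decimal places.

1. -28.05107, 101.22020
2. 9.37726, 94.51542
3. -89.83843, -77.43345
4. 63.60346, -179.52228
5. -89.58215, 10.88745

Point 1:
  Latitude: 3.064′ = 0.051067°; total 28.051067
  S ⇒ negate
  λ: 101 + 13.212/60 = 101.220200
  E → positive
Point 2:
  φ: degrees = first 2 digits = 9, minutes = 22.63547; 9 + 22.63547/60 = 9.377258
  N → positive
  Lon: split at 3 digits → 094° and 30.9253′; 94 + 30.9253/60 = 94.515422
  E → positive
Point 3:
  Latitude: degrees = first 2 digits = 89, minutes = 50.306; 89 + 50.306/60 = 89.838433
  S → negative
  λ: degrees = first 3 digits = 77, minutes = 26.00689; 77 + 26.00689/60 = 77.433448
  W ⇒ negate
Point 4:
  Latitude: split at 2 digits → 63° and 36.2078′; 63 + 36.2078/60 = 63.603463
  N ⇒ keep positive
  Longitude: degrees = first 3 digits = 179, minutes = 31.3367; 179 + 31.3367/60 = 179.522278
  hemisphere W, so the sign is −
Point 5:
  Lat: split at 2 digits → 89° and 34.929′; 89 + 34.929/60 = 89.582150
  hemisphere S, so the sign is −
  λ: split at 3 digits → 010° and 53.2472′; 10 + 53.2472/60 = 10.887453
  E → positive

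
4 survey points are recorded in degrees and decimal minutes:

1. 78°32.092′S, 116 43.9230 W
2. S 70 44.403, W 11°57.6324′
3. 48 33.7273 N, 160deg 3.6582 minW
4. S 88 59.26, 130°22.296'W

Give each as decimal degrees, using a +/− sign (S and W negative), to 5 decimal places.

Point 1:
  φ: 78 + 32.092/60 = 78.534867
  S ⇒ negate
  Longitude: 116 + 43.923/60 = 116.732050
  W ⇒ negate
Point 2:
  Lat: 70 + 44.403/60 = 70.740050
  S ⇒ negate
  Longitude: 11 + 57.6324/60 = 11.960540
  W → negative
Point 3:
  φ: 48 + 33.7273/60 = 48.562122
  N → positive
  λ: 160 + 3.6582/60 = 160.060970
  W → negative
Point 4:
  Latitude: 59.26′ = 0.987667°; total 88.987667
  hemisphere S, so the sign is −
  Lon: 130 + 22.296/60 = 130.371600
  W ⇒ negate

1. -78.53487, -116.73205
2. -70.74005, -11.96054
3. 48.56212, -160.06097
4. -88.98767, -130.37160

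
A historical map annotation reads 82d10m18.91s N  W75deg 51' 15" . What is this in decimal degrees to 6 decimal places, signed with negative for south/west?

82.171919, -75.854167

φ: 82 + 10/60 + 18.91/3600 = 82.1719194
N → positive
λ: 75 + 51/60 + 15/3600 = 75.8541667
W ⇒ negate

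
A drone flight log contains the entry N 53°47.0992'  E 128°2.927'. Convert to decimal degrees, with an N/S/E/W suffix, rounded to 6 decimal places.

Latitude: 53 + 47.0992/60 = 53.7849867
λ: 128 + 2.927/60 = 128.0487833

53.784987° N, 128.048783° E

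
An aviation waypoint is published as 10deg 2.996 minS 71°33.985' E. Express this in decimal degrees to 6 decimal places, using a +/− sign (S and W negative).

φ: 2.996′ = 0.049933°; total 10.0499333
S ⇒ negate
λ: 71 + 33.985/60 = 71.5664167
E ⇒ keep positive

-10.049933, 71.566417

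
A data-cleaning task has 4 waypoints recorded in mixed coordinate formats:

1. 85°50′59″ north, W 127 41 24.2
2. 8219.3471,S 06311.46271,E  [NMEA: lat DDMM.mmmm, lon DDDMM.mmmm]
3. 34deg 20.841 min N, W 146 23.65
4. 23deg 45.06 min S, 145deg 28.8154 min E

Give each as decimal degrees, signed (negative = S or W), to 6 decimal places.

1. 85.849722, -127.690056
2. -82.322452, 63.191045
3. 34.347350, -146.394167
4. -23.751000, 145.480257

Point 1:
  Latitude: 85 + 50/60 + 59/3600 = 85.8497222
  N ⇒ keep positive
  Lon: 41′ + 24.2″ = 41.40333′; 127 + 41.40333/60 = 127.6900556
  hemisphere W, so the sign is −
Point 2:
  φ: degrees = first 2 digits = 82, minutes = 19.3471; 82 + 19.3471/60 = 82.3224517
  S ⇒ negate
  Lon: split at 3 digits → 063° and 11.46271′; 63 + 11.46271/60 = 63.1910452
  E → positive
Point 3:
  Latitude: 34 + 20.841/60 = 34.3473500
  N ⇒ keep positive
  λ: 146 + 23.65/60 = 146.3941667
  W → negative
Point 4:
  Latitude: 45.06′ = 0.751000°; total 23.7510000
  S → negative
  Lon: 28.8154′ = 0.480257°; total 145.4802567
  E → positive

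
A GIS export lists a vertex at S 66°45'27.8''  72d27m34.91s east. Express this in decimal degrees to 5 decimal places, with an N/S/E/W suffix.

66.75772° S, 72.45970° E

Latitude: 66° + 45/60 + 27.8/3600 = 66 + 0.750000 + 0.007722 = 66.757722
Lon: 72 + 27/60 + 34.91/3600 = 72.459697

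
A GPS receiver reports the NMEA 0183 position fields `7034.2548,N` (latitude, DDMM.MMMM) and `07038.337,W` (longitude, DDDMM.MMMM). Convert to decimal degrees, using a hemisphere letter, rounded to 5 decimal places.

φ: degrees = first 2 digits = 70, minutes = 34.2548; 70 + 34.2548/60 = 70.570913
λ: split at 3 digits → 070° and 38.337′; 70 + 38.337/60 = 70.638950

70.57091° N, 70.63895° W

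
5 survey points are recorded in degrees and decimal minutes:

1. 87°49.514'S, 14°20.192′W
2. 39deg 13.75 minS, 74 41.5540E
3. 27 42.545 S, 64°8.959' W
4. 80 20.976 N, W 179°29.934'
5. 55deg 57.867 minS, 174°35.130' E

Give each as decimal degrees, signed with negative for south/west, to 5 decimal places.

1. -87.82523, -14.33653
2. -39.22917, 74.69257
3. -27.70908, -64.14932
4. 80.34960, -179.49890
5. -55.96445, 174.58550

Point 1:
  φ: 87 + 49.514/60 = 87.825233
  S ⇒ negate
  λ: 20.192′ = 0.336533°; total 14.336533
  W ⇒ negate
Point 2:
  Latitude: 13.75′ = 0.229167°; total 39.229167
  S ⇒ negate
  Longitude: 41.554′ = 0.692567°; total 74.692567
  E ⇒ keep positive
Point 3:
  Latitude: 27 + 42.545/60 = 27.709083
  S ⇒ negate
  Lon: 8.959′ = 0.149317°; total 64.149317
  W ⇒ negate
Point 4:
  Lat: 20.976′ = 0.349600°; total 80.349600
  N → positive
  Lon: 29.934′ = 0.498900°; total 179.498900
  hemisphere W, so the sign is −
Point 5:
  Lat: 57.867′ = 0.964450°; total 55.964450
  S → negative
  λ: 174 + 35.13/60 = 174.585500
  E ⇒ keep positive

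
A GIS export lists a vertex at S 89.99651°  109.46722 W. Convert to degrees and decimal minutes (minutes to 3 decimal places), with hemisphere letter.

89° 59.791′ S, 109° 28.033′ W

Lat: minutes = (89.996510 − 89) × 60 = 59.79060
Lon: 109° + 0.467220 × 60 = 109° 28.03320′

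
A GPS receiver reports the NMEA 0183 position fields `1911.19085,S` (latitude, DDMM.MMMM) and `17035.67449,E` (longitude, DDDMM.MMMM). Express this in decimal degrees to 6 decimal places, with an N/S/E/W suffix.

19.186514° S, 170.594575° E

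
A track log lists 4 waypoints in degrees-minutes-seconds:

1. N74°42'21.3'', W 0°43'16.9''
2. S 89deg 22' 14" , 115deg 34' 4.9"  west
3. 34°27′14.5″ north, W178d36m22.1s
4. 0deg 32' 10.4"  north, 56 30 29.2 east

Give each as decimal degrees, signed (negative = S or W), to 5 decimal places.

1. 74.70592, -0.72136
2. -89.37056, -115.56803
3. 34.45403, -178.60614
4. 0.53622, 56.50811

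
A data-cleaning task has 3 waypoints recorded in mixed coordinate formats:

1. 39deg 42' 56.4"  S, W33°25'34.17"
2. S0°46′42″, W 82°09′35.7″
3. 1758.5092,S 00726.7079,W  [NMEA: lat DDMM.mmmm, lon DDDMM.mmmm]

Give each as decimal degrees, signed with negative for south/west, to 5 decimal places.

1. -39.71567, -33.42616
2. -0.77833, -82.15992
3. -17.97515, -7.44513

Point 1:
  φ: 39° + 42/60 + 56.4/3600 = 39 + 0.700000 + 0.015667 = 39.715667
  S ⇒ negate
  λ: 25′ + 34.17″ = 25.56950′; 33 + 25.56950/60 = 33.426158
  W → negative
Point 2:
  Latitude: 46′ + 42″ = 46.70000′; 0 + 46.70000/60 = 0.778333
  S ⇒ negate
  Lon: 82 + 9/60 + 35.7/3600 = 82.159917
  hemisphere W, so the sign is −
Point 3:
  Lat: split at 2 digits → 17° and 58.5092′; 17 + 58.5092/60 = 17.975153
  S → negative
  λ: degrees = first 3 digits = 7, minutes = 26.7079; 7 + 26.7079/60 = 7.445132
  hemisphere W, so the sign is −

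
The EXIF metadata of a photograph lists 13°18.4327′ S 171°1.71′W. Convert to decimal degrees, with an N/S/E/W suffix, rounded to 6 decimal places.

Latitude: 13 + 18.4327/60 = 13.3072117
λ: 171 + 1.71/60 = 171.0285000

13.307212° S, 171.028500° W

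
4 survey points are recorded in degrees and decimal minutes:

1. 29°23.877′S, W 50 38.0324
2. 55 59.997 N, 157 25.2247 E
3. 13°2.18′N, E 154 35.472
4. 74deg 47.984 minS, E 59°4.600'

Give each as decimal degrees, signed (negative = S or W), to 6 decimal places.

1. -29.397950, -50.633873
2. 55.999950, 157.420412
3. 13.036333, 154.591200
4. -74.799733, 59.076667

Point 1:
  Latitude: 29 + 23.877/60 = 29.3979500
  hemisphere S, so the sign is −
  λ: 38.0324′ = 0.633873°; total 50.6338733
  W ⇒ negate
Point 2:
  Lat: 59.997′ = 0.999950°; total 55.9999500
  N ⇒ keep positive
  λ: 157 + 25.2247/60 = 157.4204117
  E ⇒ keep positive
Point 3:
  Lat: 13 + 2.18/60 = 13.0363333
  N ⇒ keep positive
  λ: 35.472′ = 0.591200°; total 154.5912000
  E ⇒ keep positive
Point 4:
  φ: 74 + 47.984/60 = 74.7997333
  S → negative
  Longitude: 4.6′ = 0.076667°; total 59.0766667
  E ⇒ keep positive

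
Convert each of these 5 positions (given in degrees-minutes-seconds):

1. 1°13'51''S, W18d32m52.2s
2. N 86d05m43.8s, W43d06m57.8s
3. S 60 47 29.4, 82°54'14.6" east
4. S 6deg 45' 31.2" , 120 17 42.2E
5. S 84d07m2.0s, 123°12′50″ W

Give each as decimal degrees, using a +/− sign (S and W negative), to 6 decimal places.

Point 1:
  Lat: 1° + 13/60 + 51/3600 = 1 + 0.216667 + 0.014167 = 1.2308333
  S ⇒ negate
  λ: 32′ + 52.2″ = 32.87000′; 18 + 32.87000/60 = 18.5478333
  W → negative
Point 2:
  Lat: 86 + 5/60 + 43.8/3600 = 86.0955000
  N → positive
  Lon: 6′ + 57.8″ = 6.96333′; 43 + 6.96333/60 = 43.1160556
  hemisphere W, so the sign is −
Point 3:
  Latitude: 47′ + 29.4″ = 47.49000′; 60 + 47.49000/60 = 60.7915000
  S → negative
  Lon: 82° + 54/60 + 14.6/3600 = 82 + 0.900000 + 0.004056 = 82.9040556
  E ⇒ keep positive
Point 4:
  Latitude: 6° + 45/60 + 31.2/3600 = 6 + 0.750000 + 0.008667 = 6.7586667
  S ⇒ negate
  Lon: 120° + 17/60 + 42.2/3600 = 120 + 0.283333 + 0.011722 = 120.2950556
  E ⇒ keep positive
Point 5:
  φ: 84° + 7/60 + 2/3600 = 84 + 0.116667 + 0.000556 = 84.1172222
  S → negative
  Lon: 123 + 12/60 + 50/3600 = 123.2138889
  hemisphere W, so the sign is −

1. -1.230833, -18.547833
2. 86.095500, -43.116056
3. -60.791500, 82.904056
4. -6.758667, 120.295056
5. -84.117222, -123.213889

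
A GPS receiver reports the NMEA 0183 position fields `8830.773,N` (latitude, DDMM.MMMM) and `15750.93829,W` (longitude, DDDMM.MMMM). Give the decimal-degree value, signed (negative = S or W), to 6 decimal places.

88.512883, -157.848972

φ: split at 2 digits → 88° and 30.773′; 88 + 30.773/60 = 88.5128833
N → positive
Lon: split at 3 digits → 157° and 50.93829′; 157 + 50.93829/60 = 157.8489715
W → negative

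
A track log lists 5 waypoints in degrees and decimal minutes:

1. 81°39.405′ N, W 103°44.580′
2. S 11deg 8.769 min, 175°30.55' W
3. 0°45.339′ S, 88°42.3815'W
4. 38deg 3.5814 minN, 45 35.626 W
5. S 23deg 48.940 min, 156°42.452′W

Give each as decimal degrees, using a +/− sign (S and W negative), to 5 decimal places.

1. 81.65675, -103.74300
2. -11.14615, -175.50917
3. -0.75565, -88.70636
4. 38.05969, -45.59377
5. -23.81567, -156.70753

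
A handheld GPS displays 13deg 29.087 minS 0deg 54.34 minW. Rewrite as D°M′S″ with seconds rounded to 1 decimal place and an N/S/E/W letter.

Latitude: 29.08700′ → 29′ and 0.08700 × 60 = 5.220″
Longitude: 54.34000′ → 54′ and 0.34000 × 60 = 20.400″

13°29′5.2″ S, 0°54′20.4″ W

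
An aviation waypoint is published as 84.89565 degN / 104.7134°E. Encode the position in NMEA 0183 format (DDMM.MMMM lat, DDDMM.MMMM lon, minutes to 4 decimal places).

8453.7390,N / 10442.8040,E

Latitude: minutes = (84.895650 − 84) × 60 = 53.739000
λ: fractional part 0.713400 → 42.804000 minutes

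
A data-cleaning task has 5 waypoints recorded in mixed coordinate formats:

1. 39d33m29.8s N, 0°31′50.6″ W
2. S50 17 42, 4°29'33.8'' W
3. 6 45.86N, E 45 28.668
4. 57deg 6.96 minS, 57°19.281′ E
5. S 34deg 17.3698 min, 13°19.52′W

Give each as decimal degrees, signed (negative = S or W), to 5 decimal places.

1. 39.55828, -0.53072
2. -50.29500, -4.49272
3. 6.76433, 45.47780
4. -57.11600, 57.32135
5. -34.28950, -13.32533

Point 1:
  φ: 39° + 33/60 + 29.8/3600 = 39 + 0.550000 + 0.008278 = 39.558278
  N → positive
  λ: 0 + 31/60 + 50.6/3600 = 0.530722
  W ⇒ negate
Point 2:
  φ: 50 + 17/60 + 42/3600 = 50.295000
  S → negative
  Lon: 4° + 29/60 + 33.8/3600 = 4 + 0.483333 + 0.009389 = 4.492722
  W ⇒ negate
Point 3:
  φ: 45.86′ = 0.764333°; total 6.764333
  N → positive
  Longitude: 45 + 28.668/60 = 45.477800
  E → positive
Point 4:
  φ: 57 + 6.96/60 = 57.116000
  hemisphere S, so the sign is −
  Lon: 19.281′ = 0.321350°; total 57.321350
  E ⇒ keep positive
Point 5:
  Latitude: 34 + 17.3698/60 = 34.289497
  S → negative
  Longitude: 19.52′ = 0.325333°; total 13.325333
  hemisphere W, so the sign is −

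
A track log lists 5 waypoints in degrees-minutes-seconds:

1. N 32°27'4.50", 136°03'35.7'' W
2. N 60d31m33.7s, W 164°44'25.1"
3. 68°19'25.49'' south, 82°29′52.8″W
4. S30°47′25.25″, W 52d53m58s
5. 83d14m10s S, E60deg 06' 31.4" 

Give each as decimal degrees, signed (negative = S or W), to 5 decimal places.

Point 1:
  φ: 27′ + 4.5″ = 27.07500′; 32 + 27.07500/60 = 32.451250
  N → positive
  λ: 136 + 3/60 + 35.7/3600 = 136.059917
  W ⇒ negate
Point 2:
  Lat: 31′ + 33.7″ = 31.56167′; 60 + 31.56167/60 = 60.526028
  N → positive
  Lon: 44′ + 25.1″ = 44.41833′; 164 + 44.41833/60 = 164.740306
  hemisphere W, so the sign is −
Point 3:
  Latitude: 19′ + 25.49″ = 19.42483′; 68 + 19.42483/60 = 68.323747
  S ⇒ negate
  Lon: 82 + 29/60 + 52.8/3600 = 82.498000
  W ⇒ negate
Point 4:
  Latitude: 47′ + 25.25″ = 47.42083′; 30 + 47.42083/60 = 30.790347
  hemisphere S, so the sign is −
  Lon: 53′ + 58″ = 53.96667′; 52 + 53.96667/60 = 52.899444
  hemisphere W, so the sign is −
Point 5:
  Latitude: 14′ + 10″ = 14.16667′; 83 + 14.16667/60 = 83.236111
  S ⇒ negate
  Longitude: 60° + 6/60 + 31.4/3600 = 60 + 0.100000 + 0.008722 = 60.108722
  E → positive

1. 32.45125, -136.05992
2. 60.52603, -164.74031
3. -68.32375, -82.49800
4. -30.79035, -52.89944
5. -83.23611, 60.10872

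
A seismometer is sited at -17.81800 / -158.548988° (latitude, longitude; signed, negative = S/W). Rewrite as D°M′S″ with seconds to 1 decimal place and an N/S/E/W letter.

17°49′4.8″ S, 158°32′56.4″ W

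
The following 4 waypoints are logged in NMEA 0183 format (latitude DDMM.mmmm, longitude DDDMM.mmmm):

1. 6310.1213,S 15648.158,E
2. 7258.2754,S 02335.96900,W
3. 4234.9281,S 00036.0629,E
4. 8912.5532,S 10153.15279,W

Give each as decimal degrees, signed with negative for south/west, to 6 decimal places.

1. -63.168688, 156.802633
2. -72.971257, -23.599483
3. -42.582135, 0.601048
4. -89.209220, -101.885880

Point 1:
  Lat: split at 2 digits → 63° and 10.1213′; 63 + 10.1213/60 = 63.1686883
  S ⇒ negate
  λ: split at 3 digits → 156° and 48.158′; 156 + 48.158/60 = 156.8026333
  E ⇒ keep positive
Point 2:
  φ: degrees = first 2 digits = 72, minutes = 58.2754; 72 + 58.2754/60 = 72.9712567
  S → negative
  Longitude: split at 3 digits → 023° and 35.969′; 23 + 35.969/60 = 23.5994833
  hemisphere W, so the sign is −
Point 3:
  φ: degrees = first 2 digits = 42, minutes = 34.9281; 42 + 34.9281/60 = 42.5821350
  hemisphere S, so the sign is −
  Longitude: split at 3 digits → 000° and 36.0629′; 0 + 36.0629/60 = 0.6010483
  E → positive
Point 4:
  Latitude: split at 2 digits → 89° and 12.5532′; 89 + 12.5532/60 = 89.2092200
  S ⇒ negate
  λ: degrees = first 3 digits = 101, minutes = 53.15279; 101 + 53.15279/60 = 101.8858798
  W ⇒ negate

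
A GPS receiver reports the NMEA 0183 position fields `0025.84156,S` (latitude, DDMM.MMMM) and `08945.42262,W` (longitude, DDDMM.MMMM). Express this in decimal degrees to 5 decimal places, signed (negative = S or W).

Latitude: split at 2 digits → 00° and 25.84156′; 0 + 25.84156/60 = 0.430693
S ⇒ negate
Lon: degrees = first 3 digits = 89, minutes = 45.42262; 89 + 45.42262/60 = 89.757044
W ⇒ negate

-0.43069, -89.75704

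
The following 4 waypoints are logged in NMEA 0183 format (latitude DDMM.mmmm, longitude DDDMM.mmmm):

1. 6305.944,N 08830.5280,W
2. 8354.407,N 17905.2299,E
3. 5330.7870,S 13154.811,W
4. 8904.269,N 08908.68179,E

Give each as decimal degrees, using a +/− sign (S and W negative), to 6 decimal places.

1. 63.099067, -88.508800
2. 83.906783, 179.087165
3. -53.513117, -131.913517
4. 89.071150, 89.144697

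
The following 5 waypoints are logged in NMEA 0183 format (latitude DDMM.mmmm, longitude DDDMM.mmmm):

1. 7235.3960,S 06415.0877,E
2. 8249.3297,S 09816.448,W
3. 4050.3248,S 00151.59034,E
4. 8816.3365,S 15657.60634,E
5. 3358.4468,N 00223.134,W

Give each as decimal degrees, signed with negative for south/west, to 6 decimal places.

Point 1:
  Latitude: degrees = first 2 digits = 72, minutes = 35.396; 72 + 35.396/60 = 72.5899333
  S → negative
  Lon: split at 3 digits → 064° and 15.0877′; 64 + 15.0877/60 = 64.2514617
  E ⇒ keep positive
Point 2:
  φ: degrees = first 2 digits = 82, minutes = 49.3297; 82 + 49.3297/60 = 82.8221617
  S ⇒ negate
  Longitude: split at 3 digits → 098° and 16.448′; 98 + 16.448/60 = 98.2741333
  W ⇒ negate
Point 3:
  Latitude: degrees = first 2 digits = 40, minutes = 50.3248; 40 + 50.3248/60 = 40.8387467
  S ⇒ negate
  Longitude: split at 3 digits → 001° and 51.59034′; 1 + 51.59034/60 = 1.8598390
  E ⇒ keep positive
Point 4:
  Lat: degrees = first 2 digits = 88, minutes = 16.3365; 88 + 16.3365/60 = 88.2722750
  S ⇒ negate
  Lon: degrees = first 3 digits = 156, minutes = 57.60634; 156 + 57.60634/60 = 156.9601057
  E ⇒ keep positive
Point 5:
  Latitude: degrees = first 2 digits = 33, minutes = 58.4468; 33 + 58.4468/60 = 33.9741133
  N ⇒ keep positive
  Lon: degrees = first 3 digits = 2, minutes = 23.134; 2 + 23.134/60 = 2.3855667
  hemisphere W, so the sign is −

1. -72.589933, 64.251462
2. -82.822162, -98.274133
3. -40.838747, 1.859839
4. -88.272275, 156.960106
5. 33.974113, -2.385567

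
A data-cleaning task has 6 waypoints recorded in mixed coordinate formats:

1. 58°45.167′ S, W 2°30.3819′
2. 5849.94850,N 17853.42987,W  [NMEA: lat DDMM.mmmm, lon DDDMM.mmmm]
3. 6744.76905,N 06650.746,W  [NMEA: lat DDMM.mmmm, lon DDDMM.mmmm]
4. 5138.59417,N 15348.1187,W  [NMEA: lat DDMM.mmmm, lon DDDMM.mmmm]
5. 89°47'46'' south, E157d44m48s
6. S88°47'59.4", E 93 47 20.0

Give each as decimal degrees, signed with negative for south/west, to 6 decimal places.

Point 1:
  Lat: 58 + 45.167/60 = 58.7527833
  hemisphere S, so the sign is −
  λ: 30.3819′ = 0.506365°; total 2.5063650
  hemisphere W, so the sign is −
Point 2:
  Lat: split at 2 digits → 58° and 49.9485′; 58 + 49.9485/60 = 58.8324750
  N ⇒ keep positive
  Lon: degrees = first 3 digits = 178, minutes = 53.42987; 178 + 53.42987/60 = 178.8904978
  hemisphere W, so the sign is −
Point 3:
  Latitude: split at 2 digits → 67° and 44.76905′; 67 + 44.76905/60 = 67.7461508
  N ⇒ keep positive
  λ: degrees = first 3 digits = 66, minutes = 50.746; 66 + 50.746/60 = 66.8457667
  W → negative
Point 4:
  Latitude: degrees = first 2 digits = 51, minutes = 38.59417; 51 + 38.59417/60 = 51.6432362
  N → positive
  λ: degrees = first 3 digits = 153, minutes = 48.1187; 153 + 48.1187/60 = 153.8019783
  hemisphere W, so the sign is −
Point 5:
  φ: 89 + 47/60 + 46/3600 = 89.7961111
  hemisphere S, so the sign is −
  Lon: 44′ + 48″ = 44.80000′; 157 + 44.80000/60 = 157.7466667
  E ⇒ keep positive
Point 6:
  φ: 88 + 47/60 + 59.4/3600 = 88.7998333
  hemisphere S, so the sign is −
  Longitude: 47′ + 20″ = 47.33333′; 93 + 47.33333/60 = 93.7888889
  E ⇒ keep positive

1. -58.752783, -2.506365
2. 58.832475, -178.890498
3. 67.746151, -66.845767
4. 51.643236, -153.801978
5. -89.796111, 157.746667
6. -88.799833, 93.788889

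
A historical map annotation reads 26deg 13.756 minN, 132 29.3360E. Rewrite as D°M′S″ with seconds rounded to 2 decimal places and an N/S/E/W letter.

26°13′45.36″ N, 132°29′20.16″ E

Lat: 13.75600′ → 13′ and 0.75600 × 60 = 45.3600″
λ: 29.33600′ → 29′ and 0.33600 × 60 = 20.1600″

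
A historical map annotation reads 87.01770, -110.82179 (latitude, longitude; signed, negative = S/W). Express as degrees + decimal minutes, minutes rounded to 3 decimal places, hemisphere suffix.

87° 1.062′ N, 110° 49.307′ W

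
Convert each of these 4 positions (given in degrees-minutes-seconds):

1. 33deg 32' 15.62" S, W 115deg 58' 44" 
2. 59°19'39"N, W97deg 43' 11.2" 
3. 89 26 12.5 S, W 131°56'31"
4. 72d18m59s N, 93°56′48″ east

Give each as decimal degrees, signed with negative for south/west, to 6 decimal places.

Point 1:
  Lat: 33° + 32/60 + 15.62/3600 = 33 + 0.533333 + 0.004339 = 33.5376722
  S ⇒ negate
  Lon: 115° + 58/60 + 44/3600 = 115 + 0.966667 + 0.012222 = 115.9788889
  W → negative
Point 2:
  Lat: 59° + 19/60 + 39/3600 = 59 + 0.316667 + 0.010833 = 59.3275000
  N → positive
  Lon: 43′ + 11.2″ = 43.18667′; 97 + 43.18667/60 = 97.7197778
  W ⇒ negate
Point 3:
  Lat: 89° + 26/60 + 12.5/3600 = 89 + 0.433333 + 0.003472 = 89.4368056
  S → negative
  Lon: 131 + 56/60 + 31/3600 = 131.9419444
  hemisphere W, so the sign is −
Point 4:
  Lat: 18′ + 59″ = 18.98333′; 72 + 18.98333/60 = 72.3163889
  N → positive
  Lon: 93 + 56/60 + 48/3600 = 93.9466667
  E → positive

1. -33.537672, -115.978889
2. 59.327500, -97.719778
3. -89.436806, -131.941944
4. 72.316389, 93.946667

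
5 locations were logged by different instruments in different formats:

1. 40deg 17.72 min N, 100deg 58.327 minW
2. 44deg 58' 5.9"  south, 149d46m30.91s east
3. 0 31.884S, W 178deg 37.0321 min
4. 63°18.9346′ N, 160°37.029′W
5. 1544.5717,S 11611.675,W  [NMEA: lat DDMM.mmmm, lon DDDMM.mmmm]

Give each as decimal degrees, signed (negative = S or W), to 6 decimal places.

1. 40.295333, -100.972117
2. -44.968306, 149.775253
3. -0.531400, -178.617202
4. 63.315577, -160.617150
5. -15.742862, -116.194583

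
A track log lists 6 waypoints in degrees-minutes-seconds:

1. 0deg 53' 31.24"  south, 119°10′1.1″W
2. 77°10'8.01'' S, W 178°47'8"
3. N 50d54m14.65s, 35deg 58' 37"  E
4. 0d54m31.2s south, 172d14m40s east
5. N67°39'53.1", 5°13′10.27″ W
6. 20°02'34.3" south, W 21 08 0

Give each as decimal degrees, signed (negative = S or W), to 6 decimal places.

1. -0.892011, -119.166972
2. -77.168892, -178.785556
3. 50.904069, 35.976944
4. -0.908667, 172.244444
5. 67.664750, -5.219519
6. -20.042861, -21.133333

Point 1:
  φ: 53′ + 31.24″ = 53.52067′; 0 + 53.52067/60 = 0.8920111
  hemisphere S, so the sign is −
  Longitude: 119 + 10/60 + 1.1/3600 = 119.1669722
  W → negative
Point 2:
  Latitude: 10′ + 8.01″ = 10.13350′; 77 + 10.13350/60 = 77.1688917
  S ⇒ negate
  λ: 47′ + 8″ = 47.13333′; 178 + 47.13333/60 = 178.7855556
  hemisphere W, so the sign is −
Point 3:
  Latitude: 54′ + 14.65″ = 54.24417′; 50 + 54.24417/60 = 50.9040694
  N ⇒ keep positive
  Lon: 35 + 58/60 + 37/3600 = 35.9769444
  E ⇒ keep positive
Point 4:
  Lat: 54′ + 31.2″ = 54.52000′; 0 + 54.52000/60 = 0.9086667
  S ⇒ negate
  λ: 14′ + 40″ = 14.66667′; 172 + 14.66667/60 = 172.2444444
  E → positive
Point 5:
  Latitude: 67 + 39/60 + 53.1/3600 = 67.6647500
  N → positive
  λ: 5 + 13/60 + 10.27/3600 = 5.2195194
  hemisphere W, so the sign is −
Point 6:
  Lat: 20 + 2/60 + 34.3/3600 = 20.0428611
  hemisphere S, so the sign is −
  Longitude: 8′ + 0″ = 8.00000′; 21 + 8.00000/60 = 21.1333333
  hemisphere W, so the sign is −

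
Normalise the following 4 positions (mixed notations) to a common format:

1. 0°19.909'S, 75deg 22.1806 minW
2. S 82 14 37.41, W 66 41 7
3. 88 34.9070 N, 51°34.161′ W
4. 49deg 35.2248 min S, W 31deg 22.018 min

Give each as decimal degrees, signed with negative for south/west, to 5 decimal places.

1. -0.33182, -75.36968
2. -82.24373, -66.68528
3. 88.58178, -51.56935
4. -49.58708, -31.36697

Point 1:
  φ: 0 + 19.909/60 = 0.331817
  S ⇒ negate
  Longitude: 75 + 22.1806/60 = 75.369677
  W ⇒ negate
Point 2:
  φ: 14′ + 37.41″ = 14.62350′; 82 + 14.62350/60 = 82.243725
  S ⇒ negate
  Lon: 66° + 41/60 + 7/3600 = 66 + 0.683333 + 0.001944 = 66.685278
  W ⇒ negate
Point 3:
  φ: 34.907′ = 0.581783°; total 88.581783
  N → positive
  Longitude: 34.161′ = 0.569350°; total 51.569350
  W ⇒ negate
Point 4:
  φ: 49 + 35.2248/60 = 49.587080
  S → negative
  Longitude: 22.018′ = 0.366967°; total 31.366967
  W → negative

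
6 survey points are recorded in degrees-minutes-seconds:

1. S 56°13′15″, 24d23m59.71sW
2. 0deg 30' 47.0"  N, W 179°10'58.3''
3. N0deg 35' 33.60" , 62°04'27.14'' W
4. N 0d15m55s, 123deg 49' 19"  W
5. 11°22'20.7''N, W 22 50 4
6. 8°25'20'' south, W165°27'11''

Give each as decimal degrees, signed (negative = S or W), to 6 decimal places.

Point 1:
  φ: 13′ + 15″ = 13.25000′; 56 + 13.25000/60 = 56.2208333
  S ⇒ negate
  λ: 23′ + 59.71″ = 23.99517′; 24 + 23.99517/60 = 24.3999194
  hemisphere W, so the sign is −
Point 2:
  Latitude: 0° + 30/60 + 47/3600 = 0 + 0.500000 + 0.013056 = 0.5130556
  N ⇒ keep positive
  Longitude: 179° + 10/60 + 58.3/3600 = 179 + 0.166667 + 0.016194 = 179.1828611
  W → negative
Point 3:
  Latitude: 0 + 35/60 + 33.6/3600 = 0.5926667
  N ⇒ keep positive
  Lon: 62 + 4/60 + 27.14/3600 = 62.0742056
  hemisphere W, so the sign is −
Point 4:
  Latitude: 0° + 15/60 + 55/3600 = 0 + 0.250000 + 0.015278 = 0.2652778
  N ⇒ keep positive
  Lon: 49′ + 19″ = 49.31667′; 123 + 49.31667/60 = 123.8219444
  W ⇒ negate
Point 5:
  Latitude: 11° + 22/60 + 20.7/3600 = 11 + 0.366667 + 0.005750 = 11.3724167
  N → positive
  Lon: 22 + 50/60 + 4/3600 = 22.8344444
  W ⇒ negate
Point 6:
  Latitude: 8 + 25/60 + 20/3600 = 8.4222222
  S → negative
  λ: 165° + 27/60 + 11/3600 = 165 + 0.450000 + 0.003056 = 165.4530556
  hemisphere W, so the sign is −

1. -56.220833, -24.399919
2. 0.513056, -179.182861
3. 0.592667, -62.074206
4. 0.265278, -123.821944
5. 11.372417, -22.834444
6. -8.422222, -165.453056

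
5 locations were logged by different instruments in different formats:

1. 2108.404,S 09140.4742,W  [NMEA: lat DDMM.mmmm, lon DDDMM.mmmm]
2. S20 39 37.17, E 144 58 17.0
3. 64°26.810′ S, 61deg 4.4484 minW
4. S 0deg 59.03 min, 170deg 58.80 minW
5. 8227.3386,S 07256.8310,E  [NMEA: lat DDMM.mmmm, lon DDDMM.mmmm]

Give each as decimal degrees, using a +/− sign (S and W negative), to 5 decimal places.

1. -21.14007, -91.67457
2. -20.66033, 144.97139
3. -64.44683, -61.07414
4. -0.98383, -170.98000
5. -82.45564, 72.94718

Point 1:
  Latitude: degrees = first 2 digits = 21, minutes = 8.404; 21 + 8.404/60 = 21.140067
  S → negative
  Lon: split at 3 digits → 091° and 40.4742′; 91 + 40.4742/60 = 91.674570
  W → negative
Point 2:
  Lat: 20° + 39/60 + 37.17/3600 = 20 + 0.650000 + 0.010325 = 20.660325
  hemisphere S, so the sign is −
  Lon: 144° + 58/60 + 17/3600 = 144 + 0.966667 + 0.004722 = 144.971389
  E ⇒ keep positive
Point 3:
  Latitude: 64 + 26.81/60 = 64.446833
  S ⇒ negate
  λ: 61 + 4.4484/60 = 61.074140
  hemisphere W, so the sign is −
Point 4:
  φ: 0 + 59.03/60 = 0.983833
  S → negative
  Lon: 58.8′ = 0.980000°; total 170.980000
  hemisphere W, so the sign is −
Point 5:
  Lat: degrees = first 2 digits = 82, minutes = 27.3386; 82 + 27.3386/60 = 82.455643
  S → negative
  Longitude: split at 3 digits → 072° and 56.831′; 72 + 56.831/60 = 72.947183
  E ⇒ keep positive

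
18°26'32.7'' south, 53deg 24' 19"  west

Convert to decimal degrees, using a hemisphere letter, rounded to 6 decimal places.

18.442417° S, 53.405278° W

Latitude: 18 + 26/60 + 32.7/3600 = 18.4424167
λ: 53 + 24/60 + 19/3600 = 53.4052778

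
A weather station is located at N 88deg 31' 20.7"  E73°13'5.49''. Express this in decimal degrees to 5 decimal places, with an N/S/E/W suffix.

Lat: 31′ + 20.7″ = 31.34500′; 88 + 31.34500/60 = 88.522417
λ: 73 + 13/60 + 5.49/3600 = 73.218192

88.52242° N, 73.21819° E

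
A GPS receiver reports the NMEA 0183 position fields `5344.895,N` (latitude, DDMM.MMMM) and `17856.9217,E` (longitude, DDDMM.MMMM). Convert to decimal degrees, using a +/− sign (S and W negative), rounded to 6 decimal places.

Lat: degrees = first 2 digits = 53, minutes = 44.895; 53 + 44.895/60 = 53.7482500
N → positive
Lon: split at 3 digits → 178° and 56.9217′; 178 + 56.9217/60 = 178.9486950
E → positive

53.748250, 178.948695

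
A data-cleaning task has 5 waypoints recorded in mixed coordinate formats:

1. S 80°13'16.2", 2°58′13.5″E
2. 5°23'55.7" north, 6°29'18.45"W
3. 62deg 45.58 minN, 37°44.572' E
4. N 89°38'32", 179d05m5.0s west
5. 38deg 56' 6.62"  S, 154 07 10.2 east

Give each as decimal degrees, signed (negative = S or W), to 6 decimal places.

Point 1:
  φ: 80° + 13/60 + 16.2/3600 = 80 + 0.216667 + 0.004500 = 80.2211667
  S → negative
  λ: 58′ + 13.5″ = 58.22500′; 2 + 58.22500/60 = 2.9704167
  E ⇒ keep positive
Point 2:
  Latitude: 5° + 23/60 + 55.7/3600 = 5 + 0.383333 + 0.015472 = 5.3988056
  N → positive
  λ: 6 + 29/60 + 18.45/3600 = 6.4884583
  W → negative
Point 3:
  Latitude: 45.58′ = 0.759667°; total 62.7596667
  N → positive
  Longitude: 44.572′ = 0.742867°; total 37.7428667
  E → positive
Point 4:
  Latitude: 89 + 38/60 + 32/3600 = 89.6422222
  N → positive
  λ: 5′ + 5″ = 5.08333′; 179 + 5.08333/60 = 179.0847222
  W ⇒ negate
Point 5:
  Lat: 38° + 56/60 + 6.62/3600 = 38 + 0.933333 + 0.001839 = 38.9351722
  S → negative
  Longitude: 7′ + 10.2″ = 7.17000′; 154 + 7.17000/60 = 154.1195000
  E → positive

1. -80.221167, 2.970417
2. 5.398806, -6.488458
3. 62.759667, 37.742867
4. 89.642222, -179.084722
5. -38.935172, 154.119500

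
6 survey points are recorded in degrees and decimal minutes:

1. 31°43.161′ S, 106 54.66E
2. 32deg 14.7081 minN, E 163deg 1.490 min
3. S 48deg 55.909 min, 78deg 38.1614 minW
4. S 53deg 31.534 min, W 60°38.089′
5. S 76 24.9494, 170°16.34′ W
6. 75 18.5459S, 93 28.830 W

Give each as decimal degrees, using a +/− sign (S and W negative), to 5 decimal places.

1. -31.71935, 106.91100
2. 32.24514, 163.02483
3. -48.93182, -78.63602
4. -53.52557, -60.63482
5. -76.41582, -170.27233
6. -75.30910, -93.48050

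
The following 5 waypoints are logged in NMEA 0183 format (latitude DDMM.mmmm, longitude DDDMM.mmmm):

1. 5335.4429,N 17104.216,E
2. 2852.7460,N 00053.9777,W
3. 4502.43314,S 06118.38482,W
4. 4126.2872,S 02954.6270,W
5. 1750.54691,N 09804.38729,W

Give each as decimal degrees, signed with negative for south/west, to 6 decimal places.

Point 1:
  Lat: degrees = first 2 digits = 53, minutes = 35.4429; 53 + 35.4429/60 = 53.5907150
  N → positive
  λ: degrees = first 3 digits = 171, minutes = 4.216; 171 + 4.216/60 = 171.0702667
  E ⇒ keep positive
Point 2:
  Latitude: degrees = first 2 digits = 28, minutes = 52.746; 28 + 52.746/60 = 28.8791000
  N ⇒ keep positive
  Longitude: degrees = first 3 digits = 0, minutes = 53.9777; 0 + 53.9777/60 = 0.8996283
  W → negative
Point 3:
  φ: split at 2 digits → 45° and 2.43314′; 45 + 2.43314/60 = 45.0405523
  hemisphere S, so the sign is −
  Lon: split at 3 digits → 061° and 18.38482′; 61 + 18.38482/60 = 61.3064137
  hemisphere W, so the sign is −
Point 4:
  φ: degrees = first 2 digits = 41, minutes = 26.2872; 41 + 26.2872/60 = 41.4381200
  S ⇒ negate
  Lon: split at 3 digits → 029° and 54.627′; 29 + 54.627/60 = 29.9104500
  W ⇒ negate
Point 5:
  Latitude: split at 2 digits → 17° and 50.54691′; 17 + 50.54691/60 = 17.8424485
  N ⇒ keep positive
  λ: split at 3 digits → 098° and 4.38729′; 98 + 4.38729/60 = 98.0731215
  W ⇒ negate

1. 53.590715, 171.070267
2. 28.879100, -0.899628
3. -45.040552, -61.306414
4. -41.438120, -29.910450
5. 17.842449, -98.073122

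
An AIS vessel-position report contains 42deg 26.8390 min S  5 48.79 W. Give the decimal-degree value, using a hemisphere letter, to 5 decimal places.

42.44732° S, 5.81317° W

φ: 42 + 26.839/60 = 42.447317
Longitude: 5 + 48.79/60 = 5.813167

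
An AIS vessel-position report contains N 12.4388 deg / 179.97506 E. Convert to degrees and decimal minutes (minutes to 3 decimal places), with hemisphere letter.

12° 26.328′ N, 179° 58.504′ E

Lat: fractional part 0.438800 → 26.32800 minutes
Longitude: minutes = (179.975060 − 179) × 60 = 58.50360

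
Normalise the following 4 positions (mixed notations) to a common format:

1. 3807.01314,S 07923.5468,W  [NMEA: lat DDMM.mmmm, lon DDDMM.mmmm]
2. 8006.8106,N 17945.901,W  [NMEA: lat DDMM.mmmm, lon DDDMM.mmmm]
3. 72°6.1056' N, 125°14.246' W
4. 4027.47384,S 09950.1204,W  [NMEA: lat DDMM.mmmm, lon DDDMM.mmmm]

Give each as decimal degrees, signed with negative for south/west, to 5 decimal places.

Point 1:
  φ: split at 2 digits → 38° and 7.01314′; 38 + 7.01314/60 = 38.116886
  hemisphere S, so the sign is −
  Lon: degrees = first 3 digits = 79, minutes = 23.5468; 79 + 23.5468/60 = 79.392447
  W → negative
Point 2:
  Latitude: degrees = first 2 digits = 80, minutes = 6.8106; 80 + 6.8106/60 = 80.113510
  N ⇒ keep positive
  Longitude: split at 3 digits → 179° and 45.901′; 179 + 45.901/60 = 179.765017
  hemisphere W, so the sign is −
Point 3:
  Latitude: 72 + 6.1056/60 = 72.101760
  N ⇒ keep positive
  Longitude: 14.246′ = 0.237433°; total 125.237433
  hemisphere W, so the sign is −
Point 4:
  φ: degrees = first 2 digits = 40, minutes = 27.47384; 40 + 27.47384/60 = 40.457897
  S → negative
  Longitude: split at 3 digits → 099° and 50.1204′; 99 + 50.1204/60 = 99.835340
  W → negative

1. -38.11689, -79.39245
2. 80.11351, -179.76502
3. 72.10176, -125.23743
4. -40.45790, -99.83534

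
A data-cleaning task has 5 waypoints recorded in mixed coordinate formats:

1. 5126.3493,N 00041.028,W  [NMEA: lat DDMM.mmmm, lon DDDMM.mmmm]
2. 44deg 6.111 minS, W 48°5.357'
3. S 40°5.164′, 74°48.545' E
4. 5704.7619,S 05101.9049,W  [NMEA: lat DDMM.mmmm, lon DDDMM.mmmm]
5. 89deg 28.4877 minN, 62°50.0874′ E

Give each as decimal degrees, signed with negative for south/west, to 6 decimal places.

1. 51.439155, -0.683800
2. -44.101850, -48.089283
3. -40.086067, 74.809083
4. -57.079365, -51.031748
5. 89.474795, 62.834790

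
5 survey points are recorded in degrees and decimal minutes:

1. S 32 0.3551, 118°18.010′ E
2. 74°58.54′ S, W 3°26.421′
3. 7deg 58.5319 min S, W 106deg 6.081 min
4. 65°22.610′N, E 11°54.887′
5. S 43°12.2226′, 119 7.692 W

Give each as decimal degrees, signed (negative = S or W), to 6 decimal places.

Point 1:
  φ: 0.3551′ = 0.005918°; total 32.0059183
  hemisphere S, so the sign is −
  Longitude: 118 + 18.01/60 = 118.3001667
  E ⇒ keep positive
Point 2:
  φ: 58.54′ = 0.975667°; total 74.9756667
  S → negative
  Lon: 3 + 26.421/60 = 3.4403500
  W ⇒ negate
Point 3:
  φ: 58.5319′ = 0.975532°; total 7.9755317
  S ⇒ negate
  Lon: 6.081′ = 0.101350°; total 106.1013500
  W → negative
Point 4:
  Lat: 65 + 22.61/60 = 65.3768333
  N ⇒ keep positive
  λ: 11 + 54.887/60 = 11.9147833
  E → positive
Point 5:
  φ: 12.2226′ = 0.203710°; total 43.2037100
  S ⇒ negate
  λ: 7.692′ = 0.128200°; total 119.1282000
  hemisphere W, so the sign is −

1. -32.005918, 118.300167
2. -74.975667, -3.440350
3. -7.975532, -106.101350
4. 65.376833, 11.914783
5. -43.203710, -119.128200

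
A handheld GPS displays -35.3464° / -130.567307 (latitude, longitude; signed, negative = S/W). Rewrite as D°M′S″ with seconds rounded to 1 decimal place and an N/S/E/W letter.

35°20′47.0″ S, 130°34′2.3″ W

Latitude is negative → S; |value| = 35.346400
φ: 0.346400 × 60 = 20.78400′ → 20′, remainder × 60 = 47.040″
Longitude is negative → W; |value| = 130.567307
Longitude: 0.567307° → 34.03842′; 0.03842 × 60 = 2.305″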